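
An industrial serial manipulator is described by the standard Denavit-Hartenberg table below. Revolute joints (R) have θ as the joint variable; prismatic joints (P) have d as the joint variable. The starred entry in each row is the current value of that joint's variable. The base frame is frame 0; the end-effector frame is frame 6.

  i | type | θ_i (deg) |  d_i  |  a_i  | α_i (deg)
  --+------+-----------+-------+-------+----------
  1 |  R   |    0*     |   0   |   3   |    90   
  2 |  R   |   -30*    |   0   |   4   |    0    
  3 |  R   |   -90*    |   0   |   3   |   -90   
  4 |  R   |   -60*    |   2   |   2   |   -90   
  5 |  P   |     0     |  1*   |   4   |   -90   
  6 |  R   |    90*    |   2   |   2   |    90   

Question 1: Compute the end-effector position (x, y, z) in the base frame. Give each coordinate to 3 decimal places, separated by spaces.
after link 1: o_1 = (3.0000, 0.0000, 0.0000)
after link 2: o_2 = (6.4641, -0.0000, -2.0000)
after link 3: o_3 = (4.9641, -0.0000, -4.5981)
after link 4: o_4 = (6.1962, -1.7321, -6.4641)
after link 5: o_5 = (4.7631, -4.6962, -8.9462)
after link 6: o_6 = (3.8971, -5.6962, -6.4462)

3.897 -5.696 -6.446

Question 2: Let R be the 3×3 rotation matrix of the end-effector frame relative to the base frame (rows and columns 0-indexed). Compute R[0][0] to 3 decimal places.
End-effector x-axis (col 0 of R) = (0.4330,-0.5000,0.7500)
R[0][0] = 0.4330

0.433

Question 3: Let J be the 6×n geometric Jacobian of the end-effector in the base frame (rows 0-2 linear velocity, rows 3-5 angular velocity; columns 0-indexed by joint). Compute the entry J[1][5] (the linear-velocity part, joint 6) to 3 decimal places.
1.732

axis z_5 = (-0.8660,0.0000,0.5000); lever o_n−o_5 = (-0.8660,-1.0000,2.5000)
cross product → J_v[:, 5] = (0.5000,1.7321,0.8660)
J_ω[:, 5] = z_5
entry J[1][5] = 1.7321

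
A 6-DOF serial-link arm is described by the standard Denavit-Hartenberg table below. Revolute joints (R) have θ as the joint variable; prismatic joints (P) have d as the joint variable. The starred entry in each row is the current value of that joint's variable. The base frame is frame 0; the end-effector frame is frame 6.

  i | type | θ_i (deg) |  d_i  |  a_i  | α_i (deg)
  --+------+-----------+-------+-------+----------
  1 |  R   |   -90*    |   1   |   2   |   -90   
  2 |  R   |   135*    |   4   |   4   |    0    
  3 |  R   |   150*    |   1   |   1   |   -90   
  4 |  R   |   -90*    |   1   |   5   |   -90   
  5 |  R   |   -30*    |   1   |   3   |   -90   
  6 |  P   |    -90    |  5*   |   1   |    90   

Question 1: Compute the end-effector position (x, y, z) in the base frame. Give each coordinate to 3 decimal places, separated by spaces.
after link 1: o_1 = (0.0000, -2.0000, 1.0000)
after link 2: o_2 = (4.0000, 0.8284, -1.8284)
after link 3: o_3 = (5.0000, 0.5696, -0.8625)
after link 4: o_4 = (10.0000, -0.3963, -1.1213)
after link 5: o_5 = (12.5981, -2.1040, -0.5436)
after link 6: o_6 = (15.0981, 1.8197, 1.5430)

15.098 1.820 1.543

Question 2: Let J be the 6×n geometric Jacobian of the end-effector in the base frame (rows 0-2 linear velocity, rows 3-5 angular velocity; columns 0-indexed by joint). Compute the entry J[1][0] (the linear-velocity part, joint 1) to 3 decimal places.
axis z_0 = ẑ; lever o_n−o_0 = (15.0981,1.8197,1.5430)
cross product → J_v[:, 0] = (-1.8197,15.0981,0.0000)
J_ω[:, 0] = z_0
entry J[1][0] = 15.0981

15.098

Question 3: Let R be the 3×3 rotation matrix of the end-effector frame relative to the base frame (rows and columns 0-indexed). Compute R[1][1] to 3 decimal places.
End-effector y-axis (col 1 of R) = (0.5000,0.8365,0.2241)
R[1][1] = 0.8365

0.837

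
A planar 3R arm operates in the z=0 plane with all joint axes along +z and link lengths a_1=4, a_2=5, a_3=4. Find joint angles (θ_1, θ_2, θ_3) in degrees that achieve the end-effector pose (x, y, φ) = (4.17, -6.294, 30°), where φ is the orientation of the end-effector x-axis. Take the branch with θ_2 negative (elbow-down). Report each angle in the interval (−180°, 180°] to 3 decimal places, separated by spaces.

-60.005 -44.991 134.996

wrist centre = target − a_3·(cos φ, sin φ) = (0.7059, -8.2940)
cos θ_2 = (69.2887−4²−5²)/(2·4·5) = 0.7072; θ_2 = -44.9910° (elbow-down)
β = atan2(-8.2940,0.7059) = -85.1353°; ψ = atan2(-3.5350,7.5361) = -25.1300°
θ_1 = β − ψ = -60.0053°
θ_3 = φ − θ_1 − θ_2 = 134.9963° (wrapped to (-180°,180°])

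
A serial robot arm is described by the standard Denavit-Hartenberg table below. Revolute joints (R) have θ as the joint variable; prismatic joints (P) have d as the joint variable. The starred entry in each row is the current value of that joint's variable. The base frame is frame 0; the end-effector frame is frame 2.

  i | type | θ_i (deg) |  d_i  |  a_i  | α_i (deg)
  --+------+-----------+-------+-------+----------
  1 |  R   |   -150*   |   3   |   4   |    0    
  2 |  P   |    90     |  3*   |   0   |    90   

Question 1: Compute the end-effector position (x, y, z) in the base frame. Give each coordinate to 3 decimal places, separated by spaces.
after link 1: o_1 = (-3.4641, -2.0000, 3.0000)
after link 2: o_2 = (-3.4641, -2.0000, 6.0000)

-3.464 -2.000 6.000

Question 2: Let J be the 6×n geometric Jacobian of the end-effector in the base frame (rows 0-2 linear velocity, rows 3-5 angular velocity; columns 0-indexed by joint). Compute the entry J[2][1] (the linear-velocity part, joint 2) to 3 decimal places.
prismatic axis z_1 = (0.0000,0.0000,1.0000)
J_v[:, 1] = z_1; J_ω[:, 1] = (0,0,0)
entry J[2][1] = 1.0000

1.000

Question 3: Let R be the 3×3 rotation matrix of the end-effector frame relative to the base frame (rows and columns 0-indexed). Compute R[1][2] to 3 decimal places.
-0.500

End-effector z-axis (col 2 of R) = (-0.8660,-0.5000,0.0000)
R[1][2] = -0.5000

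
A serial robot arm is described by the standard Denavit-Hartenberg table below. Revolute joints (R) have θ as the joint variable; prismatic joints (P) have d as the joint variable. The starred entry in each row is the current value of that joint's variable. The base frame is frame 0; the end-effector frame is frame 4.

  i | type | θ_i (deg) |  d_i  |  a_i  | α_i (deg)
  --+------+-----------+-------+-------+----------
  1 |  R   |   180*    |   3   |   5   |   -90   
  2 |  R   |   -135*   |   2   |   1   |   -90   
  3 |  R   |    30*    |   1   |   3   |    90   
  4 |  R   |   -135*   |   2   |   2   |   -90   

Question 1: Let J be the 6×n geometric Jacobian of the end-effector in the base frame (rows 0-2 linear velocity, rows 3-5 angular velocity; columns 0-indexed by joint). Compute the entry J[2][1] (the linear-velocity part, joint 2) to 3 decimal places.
2.678

axis z_1 = (-0.0000,-1.0000,0.0000); lever o_n−o_1 = (2.6782,-2.9392,2.0924)
cross product → J_v[:, 1] = (-2.0924,0.0000,2.6782)
J_ω[:, 1] = z_1
entry J[2][1] = 2.6782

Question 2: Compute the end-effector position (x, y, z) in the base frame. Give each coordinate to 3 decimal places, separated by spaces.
after link 1: o_1 = (-5.0000, 0.0000, 3.0000)
after link 2: o_2 = (-4.2929, -2.0000, 3.7071)
after link 3: o_3 = (-3.1629, -0.5000, 6.2513)
after link 4: o_4 = (-2.3218, -2.9392, 5.0924)

-2.322 -2.939 5.092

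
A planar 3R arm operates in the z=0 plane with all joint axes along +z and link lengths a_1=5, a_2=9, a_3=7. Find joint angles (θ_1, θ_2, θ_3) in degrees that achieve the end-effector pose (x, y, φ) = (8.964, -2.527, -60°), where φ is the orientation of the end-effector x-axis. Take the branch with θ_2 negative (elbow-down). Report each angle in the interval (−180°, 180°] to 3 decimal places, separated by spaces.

wrist centre = target − a_3·(cos φ, sin φ) = (5.4640, 3.5352)
cos θ_2 = (42.3528−5²−9²)/(2·5·9) = -0.7072; θ_2 = -135.0069° (elbow-down)
β = atan2(3.5352,5.4640) = 32.9026°; ψ = atan2(-6.3632,-1.3647) = -102.1049°
θ_1 = β − ψ = 135.0076°
θ_3 = φ − θ_1 − θ_2 = -60.0007° (wrapped to (-180°,180°])

135.008 -135.007 -60.001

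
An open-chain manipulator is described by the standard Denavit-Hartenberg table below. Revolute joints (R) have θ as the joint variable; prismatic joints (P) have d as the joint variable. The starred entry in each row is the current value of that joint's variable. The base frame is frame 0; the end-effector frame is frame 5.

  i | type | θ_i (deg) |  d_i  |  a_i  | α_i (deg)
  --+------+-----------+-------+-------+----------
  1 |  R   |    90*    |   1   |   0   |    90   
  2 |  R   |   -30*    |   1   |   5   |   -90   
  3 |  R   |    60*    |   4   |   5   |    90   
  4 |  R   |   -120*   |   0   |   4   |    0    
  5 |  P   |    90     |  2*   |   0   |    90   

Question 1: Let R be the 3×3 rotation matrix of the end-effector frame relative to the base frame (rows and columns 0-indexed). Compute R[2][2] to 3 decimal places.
End-effector z-axis (col 2 of R) = (0.4330,-0.6495,-0.6250)
R[2][2] = -0.6250

-0.625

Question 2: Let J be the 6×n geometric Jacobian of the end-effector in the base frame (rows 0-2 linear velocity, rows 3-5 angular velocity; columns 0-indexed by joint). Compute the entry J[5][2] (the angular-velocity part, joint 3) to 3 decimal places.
0.866

axis z_2 = (0.0000,0.5000,0.8660); lever o_n−o_2 = (-1.5981,3.0670,-1.1519)
cross product → J_v[:, 2] = (-3.2321,-1.3840,0.7990)
J_ω[:, 2] = z_2
entry J[5][2] = 0.8660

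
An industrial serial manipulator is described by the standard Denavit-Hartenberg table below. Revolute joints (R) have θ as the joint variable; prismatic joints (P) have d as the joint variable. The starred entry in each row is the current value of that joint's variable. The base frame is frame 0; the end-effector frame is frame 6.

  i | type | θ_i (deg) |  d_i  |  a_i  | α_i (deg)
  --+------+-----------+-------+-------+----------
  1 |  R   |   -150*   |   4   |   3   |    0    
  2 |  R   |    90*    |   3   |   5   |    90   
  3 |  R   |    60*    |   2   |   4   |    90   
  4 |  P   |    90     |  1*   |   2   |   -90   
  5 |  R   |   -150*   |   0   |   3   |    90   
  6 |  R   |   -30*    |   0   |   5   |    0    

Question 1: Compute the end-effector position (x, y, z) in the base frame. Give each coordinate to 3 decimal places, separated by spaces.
5.580 -10.969 10.297

after link 1: o_1 = (-2.5981, -1.5000, 4.0000)
after link 2: o_2 = (-0.0981, -5.8301, 7.0000)
after link 3: o_3 = (-0.8301, -8.5622, 10.4641)
after link 4: o_4 = (-2.1292, -10.3122, 9.9641)
after link 5: o_5 = (0.7704, -10.1381, 9.2141)
after link 6: o_6 = (5.5804, -10.9695, 10.2966)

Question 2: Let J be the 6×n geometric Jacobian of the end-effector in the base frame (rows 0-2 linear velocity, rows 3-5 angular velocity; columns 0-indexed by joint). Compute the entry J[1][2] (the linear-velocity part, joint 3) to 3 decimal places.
axis z_2 = (-0.8660,-0.5000,0.0000); lever o_n−o_2 = (5.6785,-5.1393,3.2966)
cross product → J_v[:, 2] = (-1.6483,2.8550,7.2901)
J_ω[:, 2] = z_2
entry J[1][2] = 2.8550

2.855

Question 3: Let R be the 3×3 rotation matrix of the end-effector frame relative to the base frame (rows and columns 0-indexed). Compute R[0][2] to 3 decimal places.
0.058

End-effector z-axis (col 2 of R) = (0.0580,0.8995,0.4330)
R[0][2] = 0.0580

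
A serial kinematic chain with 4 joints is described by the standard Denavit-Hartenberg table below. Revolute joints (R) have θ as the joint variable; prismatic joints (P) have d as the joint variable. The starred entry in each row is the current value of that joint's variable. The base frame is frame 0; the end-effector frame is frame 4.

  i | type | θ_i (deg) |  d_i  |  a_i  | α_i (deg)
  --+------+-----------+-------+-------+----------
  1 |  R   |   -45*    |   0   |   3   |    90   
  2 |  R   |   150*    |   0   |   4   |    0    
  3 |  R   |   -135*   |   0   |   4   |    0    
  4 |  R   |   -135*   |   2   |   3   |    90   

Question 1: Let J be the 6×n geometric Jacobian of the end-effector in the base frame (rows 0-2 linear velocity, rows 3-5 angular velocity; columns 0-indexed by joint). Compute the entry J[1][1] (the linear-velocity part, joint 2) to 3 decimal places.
0.309

axis z_1 = (-0.7071,-0.7071,0.0000); lever o_n−o_1 = (-2.1923,-0.6361,0.4372)
cross product → J_v[:, 1] = (-0.3091,0.3091,-1.1004)
J_ω[:, 1] = z_1
entry J[1][1] = 0.3091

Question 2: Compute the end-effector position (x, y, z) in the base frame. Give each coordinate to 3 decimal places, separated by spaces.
-0.071 -2.757 0.437

after link 1: o_1 = (2.1213, -2.1213, 0.0000)
after link 2: o_2 = (-0.3282, 0.3282, 2.0000)
after link 3: o_3 = (2.4039, -2.4039, 3.0353)
after link 4: o_4 = (-0.0710, -2.7574, 0.4372)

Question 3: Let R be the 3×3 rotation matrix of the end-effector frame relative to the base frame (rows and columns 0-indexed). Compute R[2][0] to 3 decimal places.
End-effector x-axis (col 0 of R) = (-0.3536,0.3536,-0.8660)
R[2][0] = -0.8660

-0.866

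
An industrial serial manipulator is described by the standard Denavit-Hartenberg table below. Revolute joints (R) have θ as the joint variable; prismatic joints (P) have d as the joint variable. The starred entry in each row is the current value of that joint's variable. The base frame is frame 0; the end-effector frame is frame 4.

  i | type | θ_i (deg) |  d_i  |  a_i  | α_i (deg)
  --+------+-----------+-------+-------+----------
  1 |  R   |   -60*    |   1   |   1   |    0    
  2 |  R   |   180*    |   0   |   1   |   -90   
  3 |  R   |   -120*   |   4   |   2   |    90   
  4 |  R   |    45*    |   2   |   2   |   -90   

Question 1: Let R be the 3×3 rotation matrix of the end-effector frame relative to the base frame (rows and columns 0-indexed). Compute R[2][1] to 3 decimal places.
End-effector y-axis (col 1 of R) = (-0.4330,0.7500,0.5000)
R[2][1] = 0.5000

0.500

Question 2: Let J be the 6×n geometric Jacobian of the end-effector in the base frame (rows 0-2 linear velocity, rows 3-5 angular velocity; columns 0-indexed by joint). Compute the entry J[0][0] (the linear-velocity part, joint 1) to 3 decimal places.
5.686

axis z_0 = ẑ; lever o_n−o_0 = (-2.9693,-5.6855,2.9568)
cross product → J_v[:, 0] = (5.6855,-2.9693,0.0000)
J_ω[:, 0] = z_0
entry J[0][0] = 5.6855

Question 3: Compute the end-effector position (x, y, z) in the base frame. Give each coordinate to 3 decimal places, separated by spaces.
-2.969 -5.686 2.957

after link 1: o_1 = (0.5000, -0.8660, 1.0000)
after link 2: o_2 = (0.0000, 0.0000, 1.0000)
after link 3: o_3 = (-2.9641, -2.8660, 2.7321)
after link 4: o_4 = (-2.9693, -5.6855, 2.9568)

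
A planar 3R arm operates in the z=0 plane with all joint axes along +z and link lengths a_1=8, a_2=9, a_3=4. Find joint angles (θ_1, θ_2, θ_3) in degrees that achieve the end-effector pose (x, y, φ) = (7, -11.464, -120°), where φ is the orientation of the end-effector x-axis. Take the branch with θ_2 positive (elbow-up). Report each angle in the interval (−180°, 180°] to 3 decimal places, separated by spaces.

-90.000 90.001 -120.001

wrist centre = target − a_3·(cos φ, sin φ) = (9.0000, -7.9999)
cos θ_2 = (144.9984−8²−9²)/(2·8·9) = -0.0000; θ_2 = 90.0006° (elbow-up)
β = atan2(-7.9999,9.0000) = -41.6332°; ψ = atan2(9.0000,7.9999) = 48.3668°
θ_1 = β − ψ = -90.0000°
θ_3 = φ − θ_1 − θ_2 = -120.0006° (wrapped to (-180°,180°])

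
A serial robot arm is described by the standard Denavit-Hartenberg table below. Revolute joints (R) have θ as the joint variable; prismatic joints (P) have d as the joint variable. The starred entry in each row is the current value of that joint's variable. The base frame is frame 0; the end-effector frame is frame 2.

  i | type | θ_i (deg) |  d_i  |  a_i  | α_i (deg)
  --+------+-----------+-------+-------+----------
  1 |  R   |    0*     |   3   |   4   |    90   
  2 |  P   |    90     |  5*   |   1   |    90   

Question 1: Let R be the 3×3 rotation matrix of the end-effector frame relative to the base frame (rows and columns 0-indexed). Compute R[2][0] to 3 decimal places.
End-effector x-axis (col 0 of R) = (0.0000,0.0000,1.0000)
R[2][0] = 1.0000

1.000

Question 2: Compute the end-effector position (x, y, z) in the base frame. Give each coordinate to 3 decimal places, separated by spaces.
after link 1: o_1 = (4.0000, 0.0000, 3.0000)
after link 2: o_2 = (4.0000, -5.0000, 4.0000)

4.000 -5.000 4.000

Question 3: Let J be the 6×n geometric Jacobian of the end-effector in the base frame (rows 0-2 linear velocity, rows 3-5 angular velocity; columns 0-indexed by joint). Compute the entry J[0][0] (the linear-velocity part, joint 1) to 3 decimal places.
5.000

axis z_0 = ẑ; lever o_n−o_0 = (4.0000,-5.0000,4.0000)
cross product → J_v[:, 0] = (5.0000,4.0000,-0.0000)
J_ω[:, 0] = z_0
entry J[0][0] = 5.0000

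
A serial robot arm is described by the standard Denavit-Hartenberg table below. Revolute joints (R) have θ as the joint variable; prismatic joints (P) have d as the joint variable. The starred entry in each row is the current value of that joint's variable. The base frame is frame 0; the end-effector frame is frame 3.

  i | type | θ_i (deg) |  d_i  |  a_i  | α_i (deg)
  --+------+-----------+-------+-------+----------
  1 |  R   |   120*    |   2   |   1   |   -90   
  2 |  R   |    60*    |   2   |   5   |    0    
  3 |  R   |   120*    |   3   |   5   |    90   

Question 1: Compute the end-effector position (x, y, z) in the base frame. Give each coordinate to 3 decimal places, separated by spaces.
-3.580 -3.799 -2.330

after link 1: o_1 = (-0.5000, 0.8660, 2.0000)
after link 2: o_2 = (-3.4821, 2.0311, -2.3301)
after link 3: o_3 = (-3.5801, -3.7990, -2.3301)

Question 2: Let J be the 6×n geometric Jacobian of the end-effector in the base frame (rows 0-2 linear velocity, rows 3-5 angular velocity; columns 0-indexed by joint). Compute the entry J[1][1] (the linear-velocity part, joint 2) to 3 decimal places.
axis z_1 = (-0.8660,-0.5000,0.0000); lever o_n−o_1 = (-3.0801,-4.6651,-4.3301)
cross product → J_v[:, 1] = (2.1651,-3.7500,2.5000)
J_ω[:, 1] = z_1
entry J[1][1] = -3.7500

-3.750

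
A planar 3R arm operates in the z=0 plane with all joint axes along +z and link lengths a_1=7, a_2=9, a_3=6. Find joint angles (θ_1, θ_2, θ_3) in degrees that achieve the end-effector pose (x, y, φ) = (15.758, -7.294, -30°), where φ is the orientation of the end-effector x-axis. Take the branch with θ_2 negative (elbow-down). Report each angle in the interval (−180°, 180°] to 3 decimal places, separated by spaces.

wrist centre = target − a_3·(cos φ, sin φ) = (10.5618, -4.2940)
cos θ_2 = (129.9911−7²−9²)/(2·7·9) = -0.0001; θ_2 = -90.0041° (elbow-down)
β = atan2(-4.2940,10.5618) = -22.1246°; ψ = atan2(-9.0000,6.9994) = -52.1275°
θ_1 = β − ψ = 30.0030°
θ_3 = φ − θ_1 − θ_2 = 30.0011° (wrapped to (-180°,180°])

30.003 -90.004 30.001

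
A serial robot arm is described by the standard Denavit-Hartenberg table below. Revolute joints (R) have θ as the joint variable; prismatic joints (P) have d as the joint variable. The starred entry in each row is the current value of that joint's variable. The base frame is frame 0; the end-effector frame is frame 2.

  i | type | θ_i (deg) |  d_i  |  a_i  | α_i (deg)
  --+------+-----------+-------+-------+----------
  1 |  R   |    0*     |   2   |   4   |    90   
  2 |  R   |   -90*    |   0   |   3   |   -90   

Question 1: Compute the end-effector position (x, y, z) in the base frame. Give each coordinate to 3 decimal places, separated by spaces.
after link 1: o_1 = (4.0000, 0.0000, 2.0000)
after link 2: o_2 = (4.0000, -0.0000, -1.0000)

4.000 -0.000 -1.000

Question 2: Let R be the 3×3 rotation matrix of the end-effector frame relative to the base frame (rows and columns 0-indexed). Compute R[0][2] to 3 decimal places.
1.000

End-effector z-axis (col 2 of R) = (1.0000,-0.0000,0.0000)
R[0][2] = 1.0000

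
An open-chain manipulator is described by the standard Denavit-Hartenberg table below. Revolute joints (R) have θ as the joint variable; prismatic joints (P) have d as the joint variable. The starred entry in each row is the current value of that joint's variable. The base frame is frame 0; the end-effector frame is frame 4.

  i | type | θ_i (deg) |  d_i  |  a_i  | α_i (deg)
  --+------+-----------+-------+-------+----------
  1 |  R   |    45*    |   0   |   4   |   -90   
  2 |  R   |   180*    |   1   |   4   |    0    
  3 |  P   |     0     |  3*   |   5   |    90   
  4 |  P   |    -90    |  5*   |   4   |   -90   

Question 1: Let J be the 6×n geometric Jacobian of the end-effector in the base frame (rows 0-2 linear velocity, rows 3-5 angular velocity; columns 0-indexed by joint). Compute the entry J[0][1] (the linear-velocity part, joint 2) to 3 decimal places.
axis z_1 = (-0.7071,0.7071,0.0000); lever o_n−o_1 = (-6.3640,-6.3640,-5.0000)
cross product → J_v[:, 1] = (-3.5355,-3.5355,9.0000)
J_ω[:, 1] = z_1
entry J[0][1] = -3.5355

-3.536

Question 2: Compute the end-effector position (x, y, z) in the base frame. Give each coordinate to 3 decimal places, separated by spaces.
after link 1: o_1 = (2.8284, 2.8284, 0.0000)
after link 2: o_2 = (-0.7071, 0.7071, -0.0000)
after link 3: o_3 = (-6.3640, -0.7071, -0.0000)
after link 4: o_4 = (-3.5355, -3.5355, -5.0000)

-3.536 -3.536 -5.000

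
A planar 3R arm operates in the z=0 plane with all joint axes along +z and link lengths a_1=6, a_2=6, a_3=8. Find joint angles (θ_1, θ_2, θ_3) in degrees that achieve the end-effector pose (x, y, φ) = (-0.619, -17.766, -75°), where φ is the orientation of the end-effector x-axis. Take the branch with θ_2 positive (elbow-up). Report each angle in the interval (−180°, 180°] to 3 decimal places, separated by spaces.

wrist centre = target − a_3·(cos φ, sin φ) = (-2.6896, -10.0386)
cos θ_2 = (108.0070−6²−6²)/(2·6·6) = 0.5001; θ_2 = 59.9935° (elbow-up)
β = atan2(-10.0386,-2.6896) = -104.9985°; ψ = atan2(5.1958,9.0006) = 29.9968°
θ_1 = β − ψ = -134.9953°
θ_3 = φ − θ_1 − θ_2 = 0.0017° (wrapped to (-180°,180°])

-134.995 59.994 0.002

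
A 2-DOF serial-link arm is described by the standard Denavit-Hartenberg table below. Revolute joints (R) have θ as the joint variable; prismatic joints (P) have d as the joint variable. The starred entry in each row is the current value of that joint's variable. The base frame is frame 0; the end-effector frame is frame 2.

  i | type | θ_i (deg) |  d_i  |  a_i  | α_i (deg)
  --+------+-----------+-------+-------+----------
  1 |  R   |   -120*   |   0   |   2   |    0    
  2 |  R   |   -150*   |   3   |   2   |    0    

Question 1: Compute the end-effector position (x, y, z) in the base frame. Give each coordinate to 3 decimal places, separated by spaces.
-1.000 0.268 3.000

after link 1: o_1 = (-1.0000, -1.7321, 0.0000)
after link 2: o_2 = (-1.0000, 0.2679, 3.0000)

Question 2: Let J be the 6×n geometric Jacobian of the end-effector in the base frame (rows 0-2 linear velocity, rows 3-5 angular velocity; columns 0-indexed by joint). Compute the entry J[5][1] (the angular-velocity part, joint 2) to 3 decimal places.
axis z_1 = (0.0000,0.0000,1.0000); lever o_n−o_1 = (-0.0000,2.0000,3.0000)
cross product → J_v[:, 1] = (-2.0000,-0.0000,0.0000)
J_ω[:, 1] = z_1
entry J[5][1] = 1.0000

1.000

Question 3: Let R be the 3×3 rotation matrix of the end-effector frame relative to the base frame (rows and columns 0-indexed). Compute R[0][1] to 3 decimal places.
End-effector y-axis (col 1 of R) = (-1.0000,-0.0000,0.0000)
R[0][1] = -1.0000

-1.000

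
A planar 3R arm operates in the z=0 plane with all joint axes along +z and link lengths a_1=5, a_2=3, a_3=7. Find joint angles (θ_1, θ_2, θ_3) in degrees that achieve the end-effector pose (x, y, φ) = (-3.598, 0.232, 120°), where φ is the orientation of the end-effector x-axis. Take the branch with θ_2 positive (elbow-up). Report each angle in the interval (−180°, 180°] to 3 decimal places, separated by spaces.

-121.926 89.999 151.928

wrist centre = target − a_3·(cos φ, sin φ) = (-0.0980, -5.8302)
cos θ_2 = (34.0006−5²−3²)/(2·5·3) = 0.0000; θ_2 = 89.9989° (elbow-up)
β = atan2(-5.8302,-0.0980) = -90.9630°; ψ = atan2(3.0000,5.0001) = 30.9635°
θ_1 = β − ψ = -121.9265°
θ_3 = φ − θ_1 − θ_2 = 151.9276° (wrapped to (-180°,180°])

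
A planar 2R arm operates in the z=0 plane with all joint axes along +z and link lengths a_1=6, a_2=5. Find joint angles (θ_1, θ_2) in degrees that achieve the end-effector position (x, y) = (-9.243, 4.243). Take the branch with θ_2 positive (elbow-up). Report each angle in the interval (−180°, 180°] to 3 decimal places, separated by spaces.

135.005 44.987

cos θ_2 = (103.4361−6²−5²)/(2·6·5) = 0.7073; θ_2 = 44.9869° (elbow-up)
β = atan2(4.2430,-9.2430) = 155.3425°; ψ = atan2(3.5347,9.5363) = 20.3377°
θ_1 = β − ψ = 135.0049°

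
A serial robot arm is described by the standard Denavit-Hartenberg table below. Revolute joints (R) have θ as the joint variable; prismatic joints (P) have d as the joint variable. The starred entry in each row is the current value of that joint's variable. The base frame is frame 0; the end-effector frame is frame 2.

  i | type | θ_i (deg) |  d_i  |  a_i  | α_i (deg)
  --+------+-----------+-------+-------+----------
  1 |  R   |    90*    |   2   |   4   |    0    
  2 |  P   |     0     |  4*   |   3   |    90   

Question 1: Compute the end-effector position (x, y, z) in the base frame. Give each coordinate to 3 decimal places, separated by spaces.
0.000 7.000 6.000

after link 1: o_1 = (0.0000, 4.0000, 2.0000)
after link 2: o_2 = (0.0000, 7.0000, 6.0000)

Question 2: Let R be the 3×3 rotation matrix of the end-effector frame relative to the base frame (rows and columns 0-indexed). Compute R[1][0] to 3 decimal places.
1.000

End-effector x-axis (col 0 of R) = (0.0000,1.0000,0.0000)
R[1][0] = 1.0000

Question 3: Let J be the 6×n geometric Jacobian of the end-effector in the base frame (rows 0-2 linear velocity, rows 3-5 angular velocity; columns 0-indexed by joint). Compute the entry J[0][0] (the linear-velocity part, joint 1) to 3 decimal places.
axis z_0 = ẑ; lever o_n−o_0 = (0.0000,7.0000,6.0000)
cross product → J_v[:, 0] = (-7.0000,0.0000,0.0000)
J_ω[:, 0] = z_0
entry J[0][0] = -7.0000

-7.000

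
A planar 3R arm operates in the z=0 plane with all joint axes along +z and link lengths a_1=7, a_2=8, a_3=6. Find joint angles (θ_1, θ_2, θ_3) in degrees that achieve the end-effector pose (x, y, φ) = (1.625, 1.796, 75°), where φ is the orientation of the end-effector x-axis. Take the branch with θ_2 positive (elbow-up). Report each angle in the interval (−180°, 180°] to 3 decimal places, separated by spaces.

-177.943 150.004 102.939

wrist centre = target − a_3·(cos φ, sin φ) = (0.0721, -3.9996)
cos θ_2 = (16.0016−7²−8²)/(2·7·8) = -0.8661; θ_2 = 150.0036° (elbow-up)
β = atan2(-3.9996,0.0721) = -88.9674°; ψ = atan2(3.9996,0.0715) = 88.9752°
θ_1 = β − ψ = -177.9426°
θ_3 = φ − θ_1 − θ_2 = 102.9390° (wrapped to (-180°,180°])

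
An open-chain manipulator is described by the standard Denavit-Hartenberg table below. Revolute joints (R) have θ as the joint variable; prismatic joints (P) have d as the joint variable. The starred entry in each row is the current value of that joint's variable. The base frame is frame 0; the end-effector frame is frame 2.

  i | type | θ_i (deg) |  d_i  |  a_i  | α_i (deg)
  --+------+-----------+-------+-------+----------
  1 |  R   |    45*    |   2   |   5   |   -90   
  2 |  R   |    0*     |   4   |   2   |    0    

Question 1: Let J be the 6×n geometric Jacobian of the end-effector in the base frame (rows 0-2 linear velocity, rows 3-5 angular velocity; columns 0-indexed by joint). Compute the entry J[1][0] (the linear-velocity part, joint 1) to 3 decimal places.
2.121

axis z_0 = ẑ; lever o_n−o_0 = (2.1213,7.7782,2.0000)
cross product → J_v[:, 0] = (-7.7782,2.1213,0.0000)
J_ω[:, 0] = z_0
entry J[1][0] = 2.1213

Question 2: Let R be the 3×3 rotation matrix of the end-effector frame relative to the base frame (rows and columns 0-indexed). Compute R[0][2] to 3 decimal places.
-0.707

End-effector z-axis (col 2 of R) = (-0.7071,0.7071,0.0000)
R[0][2] = -0.7071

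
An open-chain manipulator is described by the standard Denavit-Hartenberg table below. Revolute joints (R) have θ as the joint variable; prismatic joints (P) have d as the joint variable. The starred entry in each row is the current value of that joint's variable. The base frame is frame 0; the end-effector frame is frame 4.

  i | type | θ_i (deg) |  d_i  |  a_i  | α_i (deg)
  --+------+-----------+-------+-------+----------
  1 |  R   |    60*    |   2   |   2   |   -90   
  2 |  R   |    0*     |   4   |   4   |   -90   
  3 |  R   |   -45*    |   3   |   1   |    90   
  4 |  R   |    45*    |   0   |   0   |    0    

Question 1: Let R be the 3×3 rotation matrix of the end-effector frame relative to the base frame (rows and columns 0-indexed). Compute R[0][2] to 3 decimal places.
-0.966

End-effector z-axis (col 2 of R) = (-0.9659,-0.2588,0.0000)
R[0][2] = -0.9659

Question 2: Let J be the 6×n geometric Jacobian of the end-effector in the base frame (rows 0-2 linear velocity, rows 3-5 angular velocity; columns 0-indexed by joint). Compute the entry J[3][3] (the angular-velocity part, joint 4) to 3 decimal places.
axis z_3 = (-0.9659,-0.2588,0.0000); lever o_n−o_3 = (0.0000,0.0000,0.0000)
cross product → J_v[:, 3] = (-0.0000,0.0000,0.0000)
J_ω[:, 3] = z_3
entry J[3][3] = -0.9659

-0.966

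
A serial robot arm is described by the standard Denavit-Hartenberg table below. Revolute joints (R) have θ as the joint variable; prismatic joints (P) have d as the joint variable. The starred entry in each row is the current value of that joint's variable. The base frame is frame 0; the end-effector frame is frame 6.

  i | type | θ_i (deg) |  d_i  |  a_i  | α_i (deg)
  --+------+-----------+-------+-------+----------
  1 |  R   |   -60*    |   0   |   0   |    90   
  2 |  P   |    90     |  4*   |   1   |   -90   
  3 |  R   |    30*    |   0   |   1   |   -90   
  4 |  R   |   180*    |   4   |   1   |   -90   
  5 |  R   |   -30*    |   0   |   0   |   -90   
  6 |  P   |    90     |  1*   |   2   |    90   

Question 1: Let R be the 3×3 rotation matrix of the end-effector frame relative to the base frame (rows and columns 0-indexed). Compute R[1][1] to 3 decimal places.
-0.500

End-effector y-axis (col 1 of R) = (-0.8660,-0.5000,0.0000)
R[1][1] = -0.5000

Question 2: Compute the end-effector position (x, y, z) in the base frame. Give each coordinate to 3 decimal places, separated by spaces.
-0.330 -2.500 -1.000

after link 1: o_1 = (0.0000, 0.0000, 0.0000)
after link 2: o_2 = (-3.4641, -2.0000, 1.0000)
after link 3: o_3 = (-3.0311, -1.7500, 1.8660)
after link 4: o_4 = (-0.4641, -0.2679, -1.0000)
after link 5: o_5 = (-0.4641, -0.2679, -1.0000)
after link 6: o_6 = (-0.3301, -2.5000, -1.0000)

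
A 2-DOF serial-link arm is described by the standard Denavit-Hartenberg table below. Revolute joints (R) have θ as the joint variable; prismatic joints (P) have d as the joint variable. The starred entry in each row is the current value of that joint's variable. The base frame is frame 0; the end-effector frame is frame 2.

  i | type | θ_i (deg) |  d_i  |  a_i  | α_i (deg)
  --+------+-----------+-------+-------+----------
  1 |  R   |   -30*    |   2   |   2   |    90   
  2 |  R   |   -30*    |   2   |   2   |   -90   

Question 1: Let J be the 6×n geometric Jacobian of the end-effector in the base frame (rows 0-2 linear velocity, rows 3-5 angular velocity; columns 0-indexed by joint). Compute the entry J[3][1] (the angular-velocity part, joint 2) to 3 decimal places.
axis z_1 = (-0.5000,-0.8660,0.0000); lever o_n−o_1 = (0.5000,-2.5981,-1.0000)
cross product → J_v[:, 1] = (0.8660,-0.5000,1.7321)
J_ω[:, 1] = z_1
entry J[3][1] = -0.5000

-0.500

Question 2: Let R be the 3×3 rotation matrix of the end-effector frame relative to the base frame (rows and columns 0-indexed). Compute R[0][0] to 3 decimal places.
End-effector x-axis (col 0 of R) = (0.7500,-0.4330,-0.5000)
R[0][0] = 0.7500

0.750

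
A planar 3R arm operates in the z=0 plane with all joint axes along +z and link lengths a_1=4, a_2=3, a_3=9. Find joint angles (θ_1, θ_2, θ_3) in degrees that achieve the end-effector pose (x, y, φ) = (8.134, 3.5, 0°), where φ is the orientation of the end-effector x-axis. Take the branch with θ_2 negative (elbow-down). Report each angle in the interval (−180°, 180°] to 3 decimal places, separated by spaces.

wrist centre = target − a_3·(cos φ, sin φ) = (-0.8660, 3.5000)
cos θ_2 = (13.0000−4²−3²)/(2·4·3) = -0.5000; θ_2 = -120.0001° (elbow-down)
β = atan2(3.5000,-0.8660) = 103.8975°; ψ = atan2(-2.5981,2.5000) = -46.1021°
θ_1 = β − ψ = 149.9996°
θ_3 = φ − θ_1 − θ_2 = -29.9995° (wrapped to (-180°,180°])

150.000 -120.000 -30.000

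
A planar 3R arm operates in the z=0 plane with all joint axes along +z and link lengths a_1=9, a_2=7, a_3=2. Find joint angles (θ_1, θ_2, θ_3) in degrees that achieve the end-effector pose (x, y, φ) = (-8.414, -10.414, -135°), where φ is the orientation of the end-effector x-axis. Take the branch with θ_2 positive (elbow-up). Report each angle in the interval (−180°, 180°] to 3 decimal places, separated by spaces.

-165.751 90.003 -59.252

wrist centre = target − a_3·(cos φ, sin φ) = (-6.9998, -8.9998)
cos θ_2 = (129.9932−9²−7²)/(2·9·7) = -0.0001; θ_2 = 90.0031° (elbow-up)
β = atan2(-8.9998,-6.9998) = -127.8748°; ψ = atan2(7.0000,8.9996) = 37.8762°
θ_1 = β − ψ = -165.7510°
θ_3 = φ − θ_1 − θ_2 = -59.2522° (wrapped to (-180°,180°])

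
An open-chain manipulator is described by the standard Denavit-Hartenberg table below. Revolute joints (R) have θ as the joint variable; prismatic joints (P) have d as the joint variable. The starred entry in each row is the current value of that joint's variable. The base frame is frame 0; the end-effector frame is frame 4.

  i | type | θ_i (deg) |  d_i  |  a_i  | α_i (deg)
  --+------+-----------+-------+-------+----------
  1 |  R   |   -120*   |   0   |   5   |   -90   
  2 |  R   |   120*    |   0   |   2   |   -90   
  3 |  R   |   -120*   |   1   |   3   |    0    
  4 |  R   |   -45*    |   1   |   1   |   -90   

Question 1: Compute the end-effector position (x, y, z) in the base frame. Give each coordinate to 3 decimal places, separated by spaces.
0.724 -4.460 1.404

after link 1: o_1 = (-2.5000, -4.3301, 0.0000)
after link 2: o_2 = (-2.0000, -3.4641, -1.7321)
after link 3: o_3 = (0.3080, -4.6627, 0.0670)
after link 4: o_4 = (0.7237, -4.4603, 1.4035)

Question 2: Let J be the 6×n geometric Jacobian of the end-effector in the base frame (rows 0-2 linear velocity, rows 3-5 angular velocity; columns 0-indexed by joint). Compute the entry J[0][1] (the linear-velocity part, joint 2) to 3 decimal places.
-0.702

axis z_1 = (0.8660,-0.5000,0.0000); lever o_n−o_1 = (3.2237,-0.1302,1.4035)
cross product → J_v[:, 1] = (-0.7018,-1.2155,1.4991)
J_ω[:, 1] = z_1
entry J[0][1] = -0.7018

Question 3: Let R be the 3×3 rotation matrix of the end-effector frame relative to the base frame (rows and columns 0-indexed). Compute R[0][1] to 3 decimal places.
End-effector y-axis (col 1 of R) = (-0.4330,-0.7500,-0.5000)
R[0][1] = -0.4330

-0.433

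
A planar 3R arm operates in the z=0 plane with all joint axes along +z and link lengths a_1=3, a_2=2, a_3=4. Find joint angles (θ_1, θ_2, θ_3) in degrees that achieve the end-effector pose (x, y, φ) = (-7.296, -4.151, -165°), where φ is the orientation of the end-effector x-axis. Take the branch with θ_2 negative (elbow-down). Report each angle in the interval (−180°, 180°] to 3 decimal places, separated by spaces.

wrist centre = target − a_3·(cos φ, sin φ) = (-3.4323, -3.1157)
cos θ_2 = (21.4884−3²−2²)/(2·3·2) = 0.7074; θ_2 = -44.9790° (elbow-down)
β = atan2(-3.1157,-3.4323) = -137.7679°; ψ = atan2(-1.4137,4.4147) = -17.7562°
θ_1 = β − ψ = -120.0117°
θ_3 = φ − θ_1 − θ_2 = -0.0094° (wrapped to (-180°,180°])

-120.012 -44.979 -0.009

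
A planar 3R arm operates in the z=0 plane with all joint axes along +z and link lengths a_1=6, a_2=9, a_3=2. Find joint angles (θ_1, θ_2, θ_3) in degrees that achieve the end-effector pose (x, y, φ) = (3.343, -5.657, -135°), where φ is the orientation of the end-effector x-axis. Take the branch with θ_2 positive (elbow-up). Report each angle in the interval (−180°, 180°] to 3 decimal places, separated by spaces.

wrist centre = target − a_3·(cos φ, sin φ) = (4.7572, -4.2428)
cos θ_2 = (40.6323−6²−9²)/(2·6·9) = -0.7071; θ_2 = 135.0001° (elbow-up)
β = atan2(-4.2428,4.7572) = -41.7286°; ψ = atan2(6.3639,-0.3640) = 93.2734°
θ_1 = β − ψ = -135.0020°
θ_3 = φ − θ_1 − θ_2 = -134.9981° (wrapped to (-180°,180°])

-135.002 135.000 -134.998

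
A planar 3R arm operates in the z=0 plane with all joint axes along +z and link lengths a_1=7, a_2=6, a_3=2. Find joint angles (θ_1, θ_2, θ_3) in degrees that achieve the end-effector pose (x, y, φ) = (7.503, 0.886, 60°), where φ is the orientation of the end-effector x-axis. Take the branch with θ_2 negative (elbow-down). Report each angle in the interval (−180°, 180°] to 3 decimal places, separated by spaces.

44.997 -119.996 134.999

wrist centre = target − a_3·(cos φ, sin φ) = (6.5030, -0.8461)
cos θ_2 = (43.0048−7²−6²)/(2·7·6) = -0.4999; θ_2 = -119.9962° (elbow-down)
β = atan2(-0.8461,6.5030) = -7.4126°; ψ = atan2(-5.1964,4.0003) = -52.4096°
θ_1 = β − ψ = 44.9970°
θ_3 = φ − θ_1 − θ_2 = 134.9993° (wrapped to (-180°,180°])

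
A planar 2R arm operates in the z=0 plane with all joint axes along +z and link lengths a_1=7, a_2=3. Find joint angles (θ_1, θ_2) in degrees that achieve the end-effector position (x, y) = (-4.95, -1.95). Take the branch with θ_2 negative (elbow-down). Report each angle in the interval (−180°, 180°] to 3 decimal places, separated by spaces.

cos θ_2 = (28.3050−7²−3²)/(2·7·3) = -0.7070; θ_2 = -134.9933° (elbow-down)
β = atan2(-1.9500,-4.9500) = -158.4986°; ψ = atan2(-2.1216,4.8789) = -23.5015°
θ_1 = β − ψ = -134.9971°

-134.997 -134.993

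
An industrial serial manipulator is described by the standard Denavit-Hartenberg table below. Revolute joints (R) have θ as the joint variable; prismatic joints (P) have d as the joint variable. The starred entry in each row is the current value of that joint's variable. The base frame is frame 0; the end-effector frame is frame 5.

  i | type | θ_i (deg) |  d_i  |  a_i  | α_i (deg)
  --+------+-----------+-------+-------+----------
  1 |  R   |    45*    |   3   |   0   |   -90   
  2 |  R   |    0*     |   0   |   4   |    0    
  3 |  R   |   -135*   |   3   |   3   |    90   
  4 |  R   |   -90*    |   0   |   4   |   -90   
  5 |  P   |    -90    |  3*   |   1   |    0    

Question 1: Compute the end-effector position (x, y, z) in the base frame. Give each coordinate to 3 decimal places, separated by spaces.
0.036 -1.379 6.536

after link 1: o_1 = (0.0000, 0.0000, 3.0000)
after link 2: o_2 = (2.8284, 2.8284, 3.0000)
after link 3: o_3 = (-0.7929, 3.4497, 5.1213)
after link 4: o_4 = (2.0355, 0.6213, 5.1213)
after link 5: o_5 = (0.0355, -1.3787, 6.5355)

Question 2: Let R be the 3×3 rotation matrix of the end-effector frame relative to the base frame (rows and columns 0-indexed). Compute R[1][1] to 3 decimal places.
End-effector y-axis (col 1 of R) = (0.7071,-0.7071,-0.0000)
R[1][1] = -0.7071

-0.707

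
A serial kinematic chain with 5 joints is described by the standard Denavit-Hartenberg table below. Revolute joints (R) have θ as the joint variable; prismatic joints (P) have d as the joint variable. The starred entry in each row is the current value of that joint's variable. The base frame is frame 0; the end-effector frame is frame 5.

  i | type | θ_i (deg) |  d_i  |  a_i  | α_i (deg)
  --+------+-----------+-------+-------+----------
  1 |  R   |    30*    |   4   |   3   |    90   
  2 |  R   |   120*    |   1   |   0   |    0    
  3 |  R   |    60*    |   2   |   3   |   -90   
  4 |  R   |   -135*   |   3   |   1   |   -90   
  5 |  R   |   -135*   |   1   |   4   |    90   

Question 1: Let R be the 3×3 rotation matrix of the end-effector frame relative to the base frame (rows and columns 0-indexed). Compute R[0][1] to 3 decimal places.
End-effector y-axis (col 1 of R) = (-0.2588,-0.9659,0.0000)
R[0][1] = -0.2588

-0.259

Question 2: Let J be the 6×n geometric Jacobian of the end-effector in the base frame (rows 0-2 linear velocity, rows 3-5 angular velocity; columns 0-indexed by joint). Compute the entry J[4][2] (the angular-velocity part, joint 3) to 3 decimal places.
axis z_2 = (0.5000,-0.8660,0.0000); lever o_n−o_2 = (-3.6230,-3.7247,-5.8284)
cross product → J_v[:, 2] = (5.0476,2.9142,-5.0000)
J_ω[:, 2] = z_2
entry J[4][2] = -0.8660

-0.866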